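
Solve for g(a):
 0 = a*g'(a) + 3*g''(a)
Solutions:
 g(a) = C1 + C2*erf(sqrt(6)*a/6)


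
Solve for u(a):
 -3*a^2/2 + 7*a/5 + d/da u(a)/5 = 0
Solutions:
 u(a) = C1 + 5*a^3/2 - 7*a^2/2


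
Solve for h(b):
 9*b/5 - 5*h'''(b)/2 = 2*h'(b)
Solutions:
 h(b) = C1 + C2*sin(2*sqrt(5)*b/5) + C3*cos(2*sqrt(5)*b/5) + 9*b^2/20


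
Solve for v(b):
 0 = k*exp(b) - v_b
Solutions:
 v(b) = C1 + k*exp(b)


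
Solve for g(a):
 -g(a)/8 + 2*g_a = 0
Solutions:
 g(a) = C1*exp(a/16)


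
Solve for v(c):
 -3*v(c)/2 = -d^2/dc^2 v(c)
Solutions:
 v(c) = C1*exp(-sqrt(6)*c/2) + C2*exp(sqrt(6)*c/2)


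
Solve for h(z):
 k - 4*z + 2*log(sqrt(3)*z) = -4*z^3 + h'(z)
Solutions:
 h(z) = C1 + k*z + z^4 - 2*z^2 + 2*z*log(z) - 2*z + z*log(3)


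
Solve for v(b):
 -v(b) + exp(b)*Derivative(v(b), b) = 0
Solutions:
 v(b) = C1*exp(-exp(-b))


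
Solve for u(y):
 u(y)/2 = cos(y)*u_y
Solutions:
 u(y) = C1*(sin(y) + 1)^(1/4)/(sin(y) - 1)^(1/4)


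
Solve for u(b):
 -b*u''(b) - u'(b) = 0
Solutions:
 u(b) = C1 + C2*log(b)


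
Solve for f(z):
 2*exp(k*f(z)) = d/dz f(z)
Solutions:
 f(z) = Piecewise((log(-1/(C1*k + 2*k*z))/k, Ne(k, 0)), (nan, True))
 f(z) = Piecewise((C1 + 2*z, Eq(k, 0)), (nan, True))


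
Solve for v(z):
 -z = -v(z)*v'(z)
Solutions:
 v(z) = -sqrt(C1 + z^2)
 v(z) = sqrt(C1 + z^2)


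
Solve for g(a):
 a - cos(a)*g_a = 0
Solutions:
 g(a) = C1 + Integral(a/cos(a), a)


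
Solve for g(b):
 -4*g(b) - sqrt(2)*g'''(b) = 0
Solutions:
 g(b) = C3*exp(-sqrt(2)*b) + (C1*sin(sqrt(6)*b/2) + C2*cos(sqrt(6)*b/2))*exp(sqrt(2)*b/2)


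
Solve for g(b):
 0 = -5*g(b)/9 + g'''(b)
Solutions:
 g(b) = C3*exp(15^(1/3)*b/3) + (C1*sin(3^(5/6)*5^(1/3)*b/6) + C2*cos(3^(5/6)*5^(1/3)*b/6))*exp(-15^(1/3)*b/6)


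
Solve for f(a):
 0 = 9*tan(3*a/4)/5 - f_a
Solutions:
 f(a) = C1 - 12*log(cos(3*a/4))/5


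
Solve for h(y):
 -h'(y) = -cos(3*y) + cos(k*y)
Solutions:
 h(y) = C1 + sin(3*y)/3 - sin(k*y)/k


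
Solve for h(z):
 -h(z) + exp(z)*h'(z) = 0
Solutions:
 h(z) = C1*exp(-exp(-z))


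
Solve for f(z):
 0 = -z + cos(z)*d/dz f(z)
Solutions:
 f(z) = C1 + Integral(z/cos(z), z)


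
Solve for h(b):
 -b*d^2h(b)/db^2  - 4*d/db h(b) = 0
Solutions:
 h(b) = C1 + C2/b^3


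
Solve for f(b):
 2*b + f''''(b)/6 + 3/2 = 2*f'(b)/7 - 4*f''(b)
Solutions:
 f(b) = C1 + C2*exp(14^(1/3)*b*(-7^(1/3)*(3 + sqrt(6281))^(1/3)/14 + 2*2^(1/3)/(3 + sqrt(6281))^(1/3)))*sin(14^(1/3)*sqrt(3)*b*(2*2^(1/3)/(3 + sqrt(6281))^(1/3) + 7^(1/3)*(3 + sqrt(6281))^(1/3)/14)) + C3*exp(14^(1/3)*b*(-7^(1/3)*(3 + sqrt(6281))^(1/3)/14 + 2*2^(1/3)/(3 + sqrt(6281))^(1/3)))*cos(14^(1/3)*sqrt(3)*b*(2*2^(1/3)/(3 + sqrt(6281))^(1/3) + 7^(1/3)*(3 + sqrt(6281))^(1/3)/14)) + C4*exp(14^(1/3)*b*(-4*2^(1/3)/(3 + sqrt(6281))^(1/3) + 7^(1/3)*(3 + sqrt(6281))^(1/3)/7)) + 7*b^2/2 + 413*b/4


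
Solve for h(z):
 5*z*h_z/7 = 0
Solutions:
 h(z) = C1


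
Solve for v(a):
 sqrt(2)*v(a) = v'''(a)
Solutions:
 v(a) = C3*exp(2^(1/6)*a) + (C1*sin(2^(1/6)*sqrt(3)*a/2) + C2*cos(2^(1/6)*sqrt(3)*a/2))*exp(-2^(1/6)*a/2)


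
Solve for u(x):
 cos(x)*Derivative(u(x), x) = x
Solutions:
 u(x) = C1 + Integral(x/cos(x), x)


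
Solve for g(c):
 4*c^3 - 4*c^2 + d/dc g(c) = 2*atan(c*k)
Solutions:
 g(c) = C1 - c^4 + 4*c^3/3 + 2*Piecewise((c*atan(c*k) - log(c^2*k^2 + 1)/(2*k), Ne(k, 0)), (0, True))


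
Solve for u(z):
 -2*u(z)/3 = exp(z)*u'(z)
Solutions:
 u(z) = C1*exp(2*exp(-z)/3)


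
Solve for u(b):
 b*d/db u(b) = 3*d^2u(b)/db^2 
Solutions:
 u(b) = C1 + C2*erfi(sqrt(6)*b/6)


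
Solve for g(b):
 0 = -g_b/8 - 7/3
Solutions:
 g(b) = C1 - 56*b/3


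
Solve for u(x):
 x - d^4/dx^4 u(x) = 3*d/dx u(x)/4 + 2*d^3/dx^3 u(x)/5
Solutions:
 u(x) = C1 + C2*exp(x*(-8 + 16/(45*sqrt(51265) + 10189)^(1/3) + (45*sqrt(51265) + 10189)^(1/3))/60)*sin(sqrt(3)*x*(-(45*sqrt(51265) + 10189)^(1/3) + 16/(45*sqrt(51265) + 10189)^(1/3))/60) + C3*exp(x*(-8 + 16/(45*sqrt(51265) + 10189)^(1/3) + (45*sqrt(51265) + 10189)^(1/3))/60)*cos(sqrt(3)*x*(-(45*sqrt(51265) + 10189)^(1/3) + 16/(45*sqrt(51265) + 10189)^(1/3))/60) + C4*exp(-x*(16/(45*sqrt(51265) + 10189)^(1/3) + 4 + (45*sqrt(51265) + 10189)^(1/3))/30) + 2*x^2/3


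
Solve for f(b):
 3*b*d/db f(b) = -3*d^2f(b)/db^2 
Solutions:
 f(b) = C1 + C2*erf(sqrt(2)*b/2)


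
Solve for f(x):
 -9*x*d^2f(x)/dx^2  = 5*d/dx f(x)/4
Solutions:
 f(x) = C1 + C2*x^(31/36)


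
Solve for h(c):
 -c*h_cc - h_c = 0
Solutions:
 h(c) = C1 + C2*log(c)


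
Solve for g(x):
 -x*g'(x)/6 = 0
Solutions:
 g(x) = C1


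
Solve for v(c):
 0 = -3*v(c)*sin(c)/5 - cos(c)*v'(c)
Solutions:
 v(c) = C1*cos(c)^(3/5)


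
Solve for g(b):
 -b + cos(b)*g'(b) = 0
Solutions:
 g(b) = C1 + Integral(b/cos(b), b)


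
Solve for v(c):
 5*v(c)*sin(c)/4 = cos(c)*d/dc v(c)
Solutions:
 v(c) = C1/cos(c)^(5/4)


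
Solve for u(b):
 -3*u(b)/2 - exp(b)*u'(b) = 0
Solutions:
 u(b) = C1*exp(3*exp(-b)/2)


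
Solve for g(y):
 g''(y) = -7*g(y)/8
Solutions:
 g(y) = C1*sin(sqrt(14)*y/4) + C2*cos(sqrt(14)*y/4)


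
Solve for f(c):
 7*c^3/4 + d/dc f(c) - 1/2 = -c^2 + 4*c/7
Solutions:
 f(c) = C1 - 7*c^4/16 - c^3/3 + 2*c^2/7 + c/2


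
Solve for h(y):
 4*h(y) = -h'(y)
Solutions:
 h(y) = C1*exp(-4*y)


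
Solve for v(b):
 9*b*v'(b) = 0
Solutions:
 v(b) = C1


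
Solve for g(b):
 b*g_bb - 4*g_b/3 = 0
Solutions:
 g(b) = C1 + C2*b^(7/3)


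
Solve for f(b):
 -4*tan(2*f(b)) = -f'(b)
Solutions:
 f(b) = -asin(C1*exp(8*b))/2 + pi/2
 f(b) = asin(C1*exp(8*b))/2


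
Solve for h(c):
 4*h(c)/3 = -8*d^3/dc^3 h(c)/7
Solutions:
 h(c) = C3*exp(-6^(2/3)*7^(1/3)*c/6) + (C1*sin(2^(2/3)*3^(1/6)*7^(1/3)*c/4) + C2*cos(2^(2/3)*3^(1/6)*7^(1/3)*c/4))*exp(6^(2/3)*7^(1/3)*c/12)


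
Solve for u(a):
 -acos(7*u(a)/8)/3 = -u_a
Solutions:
 Integral(1/acos(7*_y/8), (_y, u(a))) = C1 + a/3


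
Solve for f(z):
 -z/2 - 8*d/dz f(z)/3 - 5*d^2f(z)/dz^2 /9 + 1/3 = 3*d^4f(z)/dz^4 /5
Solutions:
 f(z) = C1 + C2*exp(-5^(1/3)*z*(-9*(12 + sqrt(105601)/27)^(1/3) + 5*5^(1/3)/(12 + sqrt(105601)/27)^(1/3))/54)*sin(sqrt(3)*z*(25/(60 + 5*sqrt(105601)/27)^(1/3) + 9*(60 + 5*sqrt(105601)/27)^(1/3))/54) + C3*exp(-5^(1/3)*z*(-9*(12 + sqrt(105601)/27)^(1/3) + 5*5^(1/3)/(12 + sqrt(105601)/27)^(1/3))/54)*cos(sqrt(3)*z*(25/(60 + 5*sqrt(105601)/27)^(1/3) + 9*(60 + 5*sqrt(105601)/27)^(1/3))/54) + C4*exp(5^(1/3)*z*(-9*(12 + sqrt(105601)/27)^(1/3) + 5*5^(1/3)/(12 + sqrt(105601)/27)^(1/3))/27) - 3*z^2/32 + 21*z/128


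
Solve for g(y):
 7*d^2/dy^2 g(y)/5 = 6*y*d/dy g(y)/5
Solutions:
 g(y) = C1 + C2*erfi(sqrt(21)*y/7)


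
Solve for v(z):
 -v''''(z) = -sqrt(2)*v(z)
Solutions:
 v(z) = C1*exp(-2^(1/8)*z) + C2*exp(2^(1/8)*z) + C3*sin(2^(1/8)*z) + C4*cos(2^(1/8)*z)


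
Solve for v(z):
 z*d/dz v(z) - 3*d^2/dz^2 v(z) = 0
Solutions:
 v(z) = C1 + C2*erfi(sqrt(6)*z/6)


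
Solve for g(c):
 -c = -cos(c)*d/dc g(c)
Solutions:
 g(c) = C1 + Integral(c/cos(c), c)


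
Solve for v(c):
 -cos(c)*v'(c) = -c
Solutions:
 v(c) = C1 + Integral(c/cos(c), c)


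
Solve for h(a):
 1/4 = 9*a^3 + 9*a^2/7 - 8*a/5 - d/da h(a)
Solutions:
 h(a) = C1 + 9*a^4/4 + 3*a^3/7 - 4*a^2/5 - a/4


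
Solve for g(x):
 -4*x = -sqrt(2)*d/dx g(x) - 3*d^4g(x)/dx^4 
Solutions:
 g(x) = C1 + C4*exp(-2^(1/6)*3^(2/3)*x/3) + sqrt(2)*x^2 + (C2*sin(6^(1/6)*x/2) + C3*cos(6^(1/6)*x/2))*exp(2^(1/6)*3^(2/3)*x/6)


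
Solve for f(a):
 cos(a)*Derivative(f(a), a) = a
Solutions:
 f(a) = C1 + Integral(a/cos(a), a)


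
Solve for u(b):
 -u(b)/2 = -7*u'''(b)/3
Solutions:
 u(b) = C3*exp(14^(2/3)*3^(1/3)*b/14) + (C1*sin(14^(2/3)*3^(5/6)*b/28) + C2*cos(14^(2/3)*3^(5/6)*b/28))*exp(-14^(2/3)*3^(1/3)*b/28)


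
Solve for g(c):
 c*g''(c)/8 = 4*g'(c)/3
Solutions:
 g(c) = C1 + C2*c^(35/3)


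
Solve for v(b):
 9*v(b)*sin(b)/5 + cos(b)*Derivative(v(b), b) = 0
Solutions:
 v(b) = C1*cos(b)^(9/5)


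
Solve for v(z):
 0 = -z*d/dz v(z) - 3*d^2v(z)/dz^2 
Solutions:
 v(z) = C1 + C2*erf(sqrt(6)*z/6)


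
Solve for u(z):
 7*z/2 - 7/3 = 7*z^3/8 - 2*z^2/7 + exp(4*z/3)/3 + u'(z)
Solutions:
 u(z) = C1 - 7*z^4/32 + 2*z^3/21 + 7*z^2/4 - 7*z/3 - exp(4*z/3)/4


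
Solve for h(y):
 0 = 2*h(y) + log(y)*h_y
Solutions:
 h(y) = C1*exp(-2*li(y))


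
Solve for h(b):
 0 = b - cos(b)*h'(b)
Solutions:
 h(b) = C1 + Integral(b/cos(b), b)


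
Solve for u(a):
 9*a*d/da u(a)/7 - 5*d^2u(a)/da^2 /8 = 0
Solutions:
 u(a) = C1 + C2*erfi(6*sqrt(35)*a/35)


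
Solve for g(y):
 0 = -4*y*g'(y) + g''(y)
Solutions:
 g(y) = C1 + C2*erfi(sqrt(2)*y)


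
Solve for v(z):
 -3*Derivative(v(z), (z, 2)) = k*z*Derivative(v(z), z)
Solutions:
 v(z) = Piecewise((-sqrt(6)*sqrt(pi)*C1*erf(sqrt(6)*sqrt(k)*z/6)/(2*sqrt(k)) - C2, (k > 0) | (k < 0)), (-C1*z - C2, True))


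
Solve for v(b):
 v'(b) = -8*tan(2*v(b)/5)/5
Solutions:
 v(b) = -5*asin(C1*exp(-16*b/25))/2 + 5*pi/2
 v(b) = 5*asin(C1*exp(-16*b/25))/2


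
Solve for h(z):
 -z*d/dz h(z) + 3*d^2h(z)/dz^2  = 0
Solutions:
 h(z) = C1 + C2*erfi(sqrt(6)*z/6)


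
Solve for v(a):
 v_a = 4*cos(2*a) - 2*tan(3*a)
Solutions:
 v(a) = C1 + 2*log(cos(3*a))/3 + 2*sin(2*a)


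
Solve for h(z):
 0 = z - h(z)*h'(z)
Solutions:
 h(z) = -sqrt(C1 + z^2)
 h(z) = sqrt(C1 + z^2)


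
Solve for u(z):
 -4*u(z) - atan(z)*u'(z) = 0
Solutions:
 u(z) = C1*exp(-4*Integral(1/atan(z), z))


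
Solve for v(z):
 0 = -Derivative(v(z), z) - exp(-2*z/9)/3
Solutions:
 v(z) = C1 + 3*exp(-2*z/9)/2


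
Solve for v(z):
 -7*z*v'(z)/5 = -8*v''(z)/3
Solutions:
 v(z) = C1 + C2*erfi(sqrt(105)*z/20)


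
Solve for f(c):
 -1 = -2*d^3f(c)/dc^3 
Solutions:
 f(c) = C1 + C2*c + C3*c^2 + c^3/12


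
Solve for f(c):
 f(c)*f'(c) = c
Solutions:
 f(c) = -sqrt(C1 + c^2)
 f(c) = sqrt(C1 + c^2)


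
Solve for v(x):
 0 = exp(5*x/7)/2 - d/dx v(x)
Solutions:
 v(x) = C1 + 7*exp(5*x/7)/10


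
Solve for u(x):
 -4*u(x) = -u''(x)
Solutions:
 u(x) = C1*exp(-2*x) + C2*exp(2*x)


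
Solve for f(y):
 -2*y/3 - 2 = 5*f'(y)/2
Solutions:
 f(y) = C1 - 2*y^2/15 - 4*y/5


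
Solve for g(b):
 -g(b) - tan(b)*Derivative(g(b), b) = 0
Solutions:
 g(b) = C1/sin(b)


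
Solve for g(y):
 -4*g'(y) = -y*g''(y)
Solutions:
 g(y) = C1 + C2*y^5


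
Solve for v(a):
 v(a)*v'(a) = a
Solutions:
 v(a) = -sqrt(C1 + a^2)
 v(a) = sqrt(C1 + a^2)


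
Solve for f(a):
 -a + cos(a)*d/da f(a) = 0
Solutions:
 f(a) = C1 + Integral(a/cos(a), a)


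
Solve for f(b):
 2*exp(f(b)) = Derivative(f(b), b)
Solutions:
 f(b) = log(-1/(C1 + 2*b))


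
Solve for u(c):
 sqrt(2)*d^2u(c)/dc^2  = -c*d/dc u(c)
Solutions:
 u(c) = C1 + C2*erf(2^(1/4)*c/2)


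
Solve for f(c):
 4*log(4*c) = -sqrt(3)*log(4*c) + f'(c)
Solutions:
 f(c) = C1 + sqrt(3)*c*log(c) + 4*c*log(c) - 4*c - sqrt(3)*c + c*log(2^(2*sqrt(3) + 8))


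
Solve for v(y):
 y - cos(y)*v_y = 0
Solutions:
 v(y) = C1 + Integral(y/cos(y), y)


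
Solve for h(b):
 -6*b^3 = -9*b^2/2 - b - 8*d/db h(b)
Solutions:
 h(b) = C1 + 3*b^4/16 - 3*b^3/16 - b^2/16


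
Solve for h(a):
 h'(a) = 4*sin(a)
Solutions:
 h(a) = C1 - 4*cos(a)


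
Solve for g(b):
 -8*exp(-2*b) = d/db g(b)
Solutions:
 g(b) = C1 + 4*exp(-2*b)


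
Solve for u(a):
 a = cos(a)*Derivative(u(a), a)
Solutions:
 u(a) = C1 + Integral(a/cos(a), a)


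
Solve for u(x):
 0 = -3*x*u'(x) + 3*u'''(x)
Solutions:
 u(x) = C1 + Integral(C2*airyai(x) + C3*airybi(x), x)


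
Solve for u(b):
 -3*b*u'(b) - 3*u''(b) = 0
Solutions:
 u(b) = C1 + C2*erf(sqrt(2)*b/2)


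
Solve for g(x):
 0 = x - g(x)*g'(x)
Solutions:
 g(x) = -sqrt(C1 + x^2)
 g(x) = sqrt(C1 + x^2)


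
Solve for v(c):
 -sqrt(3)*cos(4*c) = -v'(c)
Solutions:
 v(c) = C1 + sqrt(3)*sin(4*c)/4


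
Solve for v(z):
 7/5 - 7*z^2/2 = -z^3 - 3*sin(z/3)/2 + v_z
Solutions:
 v(z) = C1 + z^4/4 - 7*z^3/6 + 7*z/5 - 9*cos(z/3)/2


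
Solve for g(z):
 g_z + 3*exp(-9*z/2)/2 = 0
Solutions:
 g(z) = C1 + exp(-9*z/2)/3


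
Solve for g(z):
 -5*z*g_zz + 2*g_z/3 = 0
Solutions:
 g(z) = C1 + C2*z^(17/15)


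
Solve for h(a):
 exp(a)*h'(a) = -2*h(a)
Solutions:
 h(a) = C1*exp(2*exp(-a))


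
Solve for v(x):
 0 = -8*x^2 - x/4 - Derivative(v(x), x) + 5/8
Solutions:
 v(x) = C1 - 8*x^3/3 - x^2/8 + 5*x/8


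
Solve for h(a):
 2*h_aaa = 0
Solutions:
 h(a) = C1 + C2*a + C3*a^2


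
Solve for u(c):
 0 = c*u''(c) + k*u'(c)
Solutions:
 u(c) = C1 + c^(1 - re(k))*(C2*sin(log(c)*Abs(im(k))) + C3*cos(log(c)*im(k)))


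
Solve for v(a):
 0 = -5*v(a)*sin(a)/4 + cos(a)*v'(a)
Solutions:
 v(a) = C1/cos(a)^(5/4)


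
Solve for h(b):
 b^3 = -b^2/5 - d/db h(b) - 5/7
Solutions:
 h(b) = C1 - b^4/4 - b^3/15 - 5*b/7


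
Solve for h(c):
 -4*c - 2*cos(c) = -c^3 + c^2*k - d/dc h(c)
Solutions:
 h(c) = C1 - c^4/4 + c^3*k/3 + 2*c^2 + 2*sin(c)


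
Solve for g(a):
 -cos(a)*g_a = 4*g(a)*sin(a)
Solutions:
 g(a) = C1*cos(a)^4


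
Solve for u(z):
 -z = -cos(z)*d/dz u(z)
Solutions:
 u(z) = C1 + Integral(z/cos(z), z)


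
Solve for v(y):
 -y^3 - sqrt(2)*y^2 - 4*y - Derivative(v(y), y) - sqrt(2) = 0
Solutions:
 v(y) = C1 - y^4/4 - sqrt(2)*y^3/3 - 2*y^2 - sqrt(2)*y


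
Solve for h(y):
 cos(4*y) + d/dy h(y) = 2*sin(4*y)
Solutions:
 h(y) = C1 - sin(4*y)/4 - cos(4*y)/2


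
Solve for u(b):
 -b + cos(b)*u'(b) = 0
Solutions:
 u(b) = C1 + Integral(b/cos(b), b)


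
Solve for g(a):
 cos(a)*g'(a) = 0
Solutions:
 g(a) = C1


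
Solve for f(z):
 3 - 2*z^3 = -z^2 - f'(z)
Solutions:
 f(z) = C1 + z^4/2 - z^3/3 - 3*z


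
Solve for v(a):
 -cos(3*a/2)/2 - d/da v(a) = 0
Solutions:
 v(a) = C1 - sin(3*a/2)/3


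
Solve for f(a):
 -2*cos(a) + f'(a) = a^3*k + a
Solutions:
 f(a) = C1 + a^4*k/4 + a^2/2 + 2*sin(a)


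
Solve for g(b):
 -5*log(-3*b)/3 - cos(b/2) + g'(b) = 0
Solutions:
 g(b) = C1 + 5*b*log(-b)/3 - 5*b/3 + 5*b*log(3)/3 + 2*sin(b/2)


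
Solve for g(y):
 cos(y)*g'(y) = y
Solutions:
 g(y) = C1 + Integral(y/cos(y), y)


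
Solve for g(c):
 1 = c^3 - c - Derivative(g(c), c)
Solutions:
 g(c) = C1 + c^4/4 - c^2/2 - c


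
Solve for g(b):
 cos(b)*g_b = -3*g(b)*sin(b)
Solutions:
 g(b) = C1*cos(b)^3


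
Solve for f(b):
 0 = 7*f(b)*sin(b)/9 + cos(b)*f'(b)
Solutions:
 f(b) = C1*cos(b)^(7/9)


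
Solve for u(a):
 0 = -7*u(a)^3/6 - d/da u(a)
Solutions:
 u(a) = -sqrt(3)*sqrt(-1/(C1 - 7*a))
 u(a) = sqrt(3)*sqrt(-1/(C1 - 7*a))


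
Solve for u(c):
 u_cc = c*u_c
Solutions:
 u(c) = C1 + C2*erfi(sqrt(2)*c/2)


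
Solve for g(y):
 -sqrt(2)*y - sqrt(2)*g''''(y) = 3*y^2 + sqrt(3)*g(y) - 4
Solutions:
 g(y) = -sqrt(3)*y^2 - sqrt(6)*y/3 + (C1*sin(2^(3/8)*3^(1/8)*y/2) + C2*cos(2^(3/8)*3^(1/8)*y/2))*exp(-2^(3/8)*3^(1/8)*y/2) + (C3*sin(2^(3/8)*3^(1/8)*y/2) + C4*cos(2^(3/8)*3^(1/8)*y/2))*exp(2^(3/8)*3^(1/8)*y/2) + 4*sqrt(3)/3


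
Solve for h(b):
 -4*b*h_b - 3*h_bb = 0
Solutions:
 h(b) = C1 + C2*erf(sqrt(6)*b/3)


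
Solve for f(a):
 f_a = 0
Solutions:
 f(a) = C1


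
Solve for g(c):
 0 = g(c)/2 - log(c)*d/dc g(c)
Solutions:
 g(c) = C1*exp(li(c)/2)


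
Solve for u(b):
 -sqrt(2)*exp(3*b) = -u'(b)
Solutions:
 u(b) = C1 + sqrt(2)*exp(3*b)/3


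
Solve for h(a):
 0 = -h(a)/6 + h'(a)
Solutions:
 h(a) = C1*exp(a/6)


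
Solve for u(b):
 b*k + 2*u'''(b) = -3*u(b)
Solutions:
 u(b) = C3*exp(-2^(2/3)*3^(1/3)*b/2) - b*k/3 + (C1*sin(2^(2/3)*3^(5/6)*b/4) + C2*cos(2^(2/3)*3^(5/6)*b/4))*exp(2^(2/3)*3^(1/3)*b/4)


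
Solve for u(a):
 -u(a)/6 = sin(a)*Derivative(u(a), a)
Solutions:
 u(a) = C1*(cos(a) + 1)^(1/12)/(cos(a) - 1)^(1/12)


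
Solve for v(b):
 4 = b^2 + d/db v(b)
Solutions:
 v(b) = C1 - b^3/3 + 4*b


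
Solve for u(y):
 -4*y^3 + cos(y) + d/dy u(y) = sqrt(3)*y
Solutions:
 u(y) = C1 + y^4 + sqrt(3)*y^2/2 - sin(y)


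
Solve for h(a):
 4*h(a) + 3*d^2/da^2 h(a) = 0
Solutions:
 h(a) = C1*sin(2*sqrt(3)*a/3) + C2*cos(2*sqrt(3)*a/3)


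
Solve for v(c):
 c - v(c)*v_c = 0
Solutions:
 v(c) = -sqrt(C1 + c^2)
 v(c) = sqrt(C1 + c^2)


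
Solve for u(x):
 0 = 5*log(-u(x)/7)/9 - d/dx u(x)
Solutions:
 -9*Integral(1/(log(-_y) - log(7)), (_y, u(x)))/5 = C1 - x


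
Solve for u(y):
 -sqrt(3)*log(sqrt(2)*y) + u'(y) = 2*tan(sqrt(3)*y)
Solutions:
 u(y) = C1 + sqrt(3)*y*(log(y) - 1) + sqrt(3)*y*log(2)/2 - 2*sqrt(3)*log(cos(sqrt(3)*y))/3


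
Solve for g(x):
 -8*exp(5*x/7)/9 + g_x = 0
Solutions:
 g(x) = C1 + 56*exp(5*x/7)/45


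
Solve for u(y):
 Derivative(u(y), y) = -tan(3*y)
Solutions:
 u(y) = C1 + log(cos(3*y))/3


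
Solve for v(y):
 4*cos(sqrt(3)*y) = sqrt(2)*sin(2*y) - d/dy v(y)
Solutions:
 v(y) = C1 - 4*sqrt(3)*sin(sqrt(3)*y)/3 - sqrt(2)*cos(2*y)/2


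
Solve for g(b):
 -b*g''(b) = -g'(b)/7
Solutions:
 g(b) = C1 + C2*b^(8/7)


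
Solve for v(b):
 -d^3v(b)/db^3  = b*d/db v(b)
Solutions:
 v(b) = C1 + Integral(C2*airyai(-b) + C3*airybi(-b), b)


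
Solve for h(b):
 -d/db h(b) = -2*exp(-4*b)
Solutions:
 h(b) = C1 - exp(-4*b)/2


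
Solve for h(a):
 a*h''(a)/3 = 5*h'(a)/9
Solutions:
 h(a) = C1 + C2*a^(8/3)


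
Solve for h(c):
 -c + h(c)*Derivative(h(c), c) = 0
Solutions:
 h(c) = -sqrt(C1 + c^2)
 h(c) = sqrt(C1 + c^2)


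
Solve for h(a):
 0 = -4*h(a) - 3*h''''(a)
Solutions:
 h(a) = (C1*sin(3^(3/4)*a/3) + C2*cos(3^(3/4)*a/3))*exp(-3^(3/4)*a/3) + (C3*sin(3^(3/4)*a/3) + C4*cos(3^(3/4)*a/3))*exp(3^(3/4)*a/3)


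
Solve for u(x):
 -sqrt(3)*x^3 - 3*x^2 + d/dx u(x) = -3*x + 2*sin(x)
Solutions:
 u(x) = C1 + sqrt(3)*x^4/4 + x^3 - 3*x^2/2 - 2*cos(x)


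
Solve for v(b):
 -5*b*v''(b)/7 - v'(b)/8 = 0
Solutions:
 v(b) = C1 + C2*b^(33/40)


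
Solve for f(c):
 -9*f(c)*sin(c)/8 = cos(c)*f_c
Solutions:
 f(c) = C1*cos(c)^(9/8)


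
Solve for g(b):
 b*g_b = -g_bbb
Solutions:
 g(b) = C1 + Integral(C2*airyai(-b) + C3*airybi(-b), b)


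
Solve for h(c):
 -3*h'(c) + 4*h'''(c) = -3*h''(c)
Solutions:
 h(c) = C1 + C2*exp(c*(-3 + sqrt(57))/8) + C3*exp(-c*(3 + sqrt(57))/8)


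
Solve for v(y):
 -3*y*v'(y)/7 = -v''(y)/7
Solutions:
 v(y) = C1 + C2*erfi(sqrt(6)*y/2)


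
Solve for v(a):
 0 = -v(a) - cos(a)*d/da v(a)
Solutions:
 v(a) = C1*sqrt(sin(a) - 1)/sqrt(sin(a) + 1)


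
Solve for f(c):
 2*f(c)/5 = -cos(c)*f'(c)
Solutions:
 f(c) = C1*(sin(c) - 1)^(1/5)/(sin(c) + 1)^(1/5)


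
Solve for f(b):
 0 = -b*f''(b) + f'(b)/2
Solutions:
 f(b) = C1 + C2*b^(3/2)


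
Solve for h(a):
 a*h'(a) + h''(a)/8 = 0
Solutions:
 h(a) = C1 + C2*erf(2*a)


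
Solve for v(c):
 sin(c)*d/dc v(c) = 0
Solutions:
 v(c) = C1


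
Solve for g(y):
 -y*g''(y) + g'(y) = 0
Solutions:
 g(y) = C1 + C2*y^2


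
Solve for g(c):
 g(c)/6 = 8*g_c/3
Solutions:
 g(c) = C1*exp(c/16)


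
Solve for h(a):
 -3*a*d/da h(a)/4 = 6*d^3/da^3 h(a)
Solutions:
 h(a) = C1 + Integral(C2*airyai(-a/2) + C3*airybi(-a/2), a)


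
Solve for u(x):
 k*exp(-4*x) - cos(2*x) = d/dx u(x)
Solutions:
 u(x) = C1 - k*exp(-4*x)/4 - sin(2*x)/2


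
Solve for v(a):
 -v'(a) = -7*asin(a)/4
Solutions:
 v(a) = C1 + 7*a*asin(a)/4 + 7*sqrt(1 - a^2)/4


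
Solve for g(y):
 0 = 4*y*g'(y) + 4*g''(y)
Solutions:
 g(y) = C1 + C2*erf(sqrt(2)*y/2)


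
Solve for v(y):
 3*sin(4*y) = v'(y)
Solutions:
 v(y) = C1 - 3*cos(4*y)/4


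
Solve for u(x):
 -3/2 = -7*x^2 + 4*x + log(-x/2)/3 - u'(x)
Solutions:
 u(x) = C1 - 7*x^3/3 + 2*x^2 + x*log(-x)/3 + x*(7 - 2*log(2))/6


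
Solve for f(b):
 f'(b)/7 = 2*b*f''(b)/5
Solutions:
 f(b) = C1 + C2*b^(19/14)


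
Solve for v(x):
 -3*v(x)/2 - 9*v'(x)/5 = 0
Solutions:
 v(x) = C1*exp(-5*x/6)


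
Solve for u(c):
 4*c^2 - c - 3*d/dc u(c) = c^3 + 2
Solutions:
 u(c) = C1 - c^4/12 + 4*c^3/9 - c^2/6 - 2*c/3


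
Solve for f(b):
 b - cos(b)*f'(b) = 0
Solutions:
 f(b) = C1 + Integral(b/cos(b), b)


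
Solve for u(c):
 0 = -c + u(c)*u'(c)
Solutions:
 u(c) = -sqrt(C1 + c^2)
 u(c) = sqrt(C1 + c^2)


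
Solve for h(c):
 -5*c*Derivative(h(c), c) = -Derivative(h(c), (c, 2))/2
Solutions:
 h(c) = C1 + C2*erfi(sqrt(5)*c)


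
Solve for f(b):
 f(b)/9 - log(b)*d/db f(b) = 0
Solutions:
 f(b) = C1*exp(li(b)/9)


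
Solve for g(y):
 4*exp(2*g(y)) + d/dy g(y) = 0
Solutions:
 g(y) = log(-sqrt(-1/(C1 - 4*y))) - log(2)/2
 g(y) = log(-1/(C1 - 4*y))/2 - log(2)/2


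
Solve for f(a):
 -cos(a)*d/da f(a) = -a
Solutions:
 f(a) = C1 + Integral(a/cos(a), a)


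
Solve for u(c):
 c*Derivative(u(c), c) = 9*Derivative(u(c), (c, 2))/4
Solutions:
 u(c) = C1 + C2*erfi(sqrt(2)*c/3)


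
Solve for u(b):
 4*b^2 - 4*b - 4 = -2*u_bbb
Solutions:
 u(b) = C1 + C2*b + C3*b^2 - b^5/30 + b^4/12 + b^3/3


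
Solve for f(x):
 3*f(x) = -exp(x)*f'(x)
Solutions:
 f(x) = C1*exp(3*exp(-x))


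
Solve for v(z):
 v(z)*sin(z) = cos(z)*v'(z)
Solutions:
 v(z) = C1/cos(z)


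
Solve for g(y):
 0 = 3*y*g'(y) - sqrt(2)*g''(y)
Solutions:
 g(y) = C1 + C2*erfi(2^(1/4)*sqrt(3)*y/2)


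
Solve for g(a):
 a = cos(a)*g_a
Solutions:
 g(a) = C1 + Integral(a/cos(a), a)


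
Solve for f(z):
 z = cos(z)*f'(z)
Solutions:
 f(z) = C1 + Integral(z/cos(z), z)


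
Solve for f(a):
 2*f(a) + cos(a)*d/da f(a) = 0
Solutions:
 f(a) = C1*(sin(a) - 1)/(sin(a) + 1)


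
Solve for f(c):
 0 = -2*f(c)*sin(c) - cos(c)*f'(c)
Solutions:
 f(c) = C1*cos(c)^2


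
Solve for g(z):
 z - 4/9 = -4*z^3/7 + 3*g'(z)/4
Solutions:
 g(z) = C1 + 4*z^4/21 + 2*z^2/3 - 16*z/27


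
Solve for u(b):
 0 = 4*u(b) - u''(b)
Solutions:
 u(b) = C1*exp(-2*b) + C2*exp(2*b)


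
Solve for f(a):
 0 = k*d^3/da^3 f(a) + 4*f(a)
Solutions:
 f(a) = C1*exp(2^(2/3)*a*(-1/k)^(1/3)) + C2*exp(2^(2/3)*a*(-1/k)^(1/3)*(-1 + sqrt(3)*I)/2) + C3*exp(-2^(2/3)*a*(-1/k)^(1/3)*(1 + sqrt(3)*I)/2)


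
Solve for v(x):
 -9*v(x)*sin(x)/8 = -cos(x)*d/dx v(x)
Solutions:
 v(x) = C1/cos(x)^(9/8)


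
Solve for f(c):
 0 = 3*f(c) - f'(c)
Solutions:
 f(c) = C1*exp(3*c)


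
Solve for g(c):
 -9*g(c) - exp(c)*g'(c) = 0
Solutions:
 g(c) = C1*exp(9*exp(-c))


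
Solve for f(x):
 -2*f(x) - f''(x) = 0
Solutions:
 f(x) = C1*sin(sqrt(2)*x) + C2*cos(sqrt(2)*x)


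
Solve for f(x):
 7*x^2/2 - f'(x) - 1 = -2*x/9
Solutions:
 f(x) = C1 + 7*x^3/6 + x^2/9 - x


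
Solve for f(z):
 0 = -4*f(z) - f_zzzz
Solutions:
 f(z) = (C1*sin(z) + C2*cos(z))*exp(-z) + (C3*sin(z) + C4*cos(z))*exp(z)


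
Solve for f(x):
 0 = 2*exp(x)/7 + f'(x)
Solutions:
 f(x) = C1 - 2*exp(x)/7


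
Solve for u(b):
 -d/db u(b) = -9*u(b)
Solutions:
 u(b) = C1*exp(9*b)


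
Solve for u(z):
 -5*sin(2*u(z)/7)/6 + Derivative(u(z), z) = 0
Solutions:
 -5*z/6 + 7*log(cos(2*u(z)/7) - 1)/4 - 7*log(cos(2*u(z)/7) + 1)/4 = C1


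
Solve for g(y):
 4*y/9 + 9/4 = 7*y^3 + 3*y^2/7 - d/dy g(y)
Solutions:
 g(y) = C1 + 7*y^4/4 + y^3/7 - 2*y^2/9 - 9*y/4


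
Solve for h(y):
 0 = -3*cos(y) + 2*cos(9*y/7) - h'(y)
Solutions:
 h(y) = C1 - 3*sin(y) + 14*sin(9*y/7)/9


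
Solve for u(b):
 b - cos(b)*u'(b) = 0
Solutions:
 u(b) = C1 + Integral(b/cos(b), b)


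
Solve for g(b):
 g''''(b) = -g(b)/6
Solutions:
 g(b) = (C1*sin(2^(1/4)*3^(3/4)*b/6) + C2*cos(2^(1/4)*3^(3/4)*b/6))*exp(-2^(1/4)*3^(3/4)*b/6) + (C3*sin(2^(1/4)*3^(3/4)*b/6) + C4*cos(2^(1/4)*3^(3/4)*b/6))*exp(2^(1/4)*3^(3/4)*b/6)


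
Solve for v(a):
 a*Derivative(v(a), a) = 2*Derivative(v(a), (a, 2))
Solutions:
 v(a) = C1 + C2*erfi(a/2)


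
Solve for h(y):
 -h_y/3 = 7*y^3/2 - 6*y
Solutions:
 h(y) = C1 - 21*y^4/8 + 9*y^2


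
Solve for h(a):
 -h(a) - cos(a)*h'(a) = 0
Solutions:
 h(a) = C1*sqrt(sin(a) - 1)/sqrt(sin(a) + 1)


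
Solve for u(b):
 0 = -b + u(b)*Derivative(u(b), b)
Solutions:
 u(b) = -sqrt(C1 + b^2)
 u(b) = sqrt(C1 + b^2)


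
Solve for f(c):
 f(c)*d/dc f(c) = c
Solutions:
 f(c) = -sqrt(C1 + c^2)
 f(c) = sqrt(C1 + c^2)


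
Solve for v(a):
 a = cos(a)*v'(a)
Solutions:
 v(a) = C1 + Integral(a/cos(a), a)


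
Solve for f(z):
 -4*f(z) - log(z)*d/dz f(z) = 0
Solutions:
 f(z) = C1*exp(-4*li(z))


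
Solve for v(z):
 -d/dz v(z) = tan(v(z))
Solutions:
 v(z) = pi - asin(C1*exp(-z))
 v(z) = asin(C1*exp(-z))


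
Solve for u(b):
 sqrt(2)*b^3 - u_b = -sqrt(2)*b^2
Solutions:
 u(b) = C1 + sqrt(2)*b^4/4 + sqrt(2)*b^3/3


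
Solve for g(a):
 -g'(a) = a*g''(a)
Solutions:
 g(a) = C1 + C2*log(a)


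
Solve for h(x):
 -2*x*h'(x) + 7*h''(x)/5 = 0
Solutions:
 h(x) = C1 + C2*erfi(sqrt(35)*x/7)


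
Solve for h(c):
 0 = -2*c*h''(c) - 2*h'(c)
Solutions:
 h(c) = C1 + C2*log(c)


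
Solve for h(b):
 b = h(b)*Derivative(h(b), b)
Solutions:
 h(b) = -sqrt(C1 + b^2)
 h(b) = sqrt(C1 + b^2)


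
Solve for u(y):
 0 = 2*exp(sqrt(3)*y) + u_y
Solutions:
 u(y) = C1 - 2*sqrt(3)*exp(sqrt(3)*y)/3


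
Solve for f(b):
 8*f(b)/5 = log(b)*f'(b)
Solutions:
 f(b) = C1*exp(8*li(b)/5)


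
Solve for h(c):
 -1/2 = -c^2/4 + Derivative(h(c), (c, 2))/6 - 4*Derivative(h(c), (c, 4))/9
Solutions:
 h(c) = C1 + C2*c + C3*exp(-sqrt(6)*c/4) + C4*exp(sqrt(6)*c/4) + c^4/8 + 5*c^2/2


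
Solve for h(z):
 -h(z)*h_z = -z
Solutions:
 h(z) = -sqrt(C1 + z^2)
 h(z) = sqrt(C1 + z^2)


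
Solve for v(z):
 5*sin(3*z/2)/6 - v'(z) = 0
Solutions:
 v(z) = C1 - 5*cos(3*z/2)/9


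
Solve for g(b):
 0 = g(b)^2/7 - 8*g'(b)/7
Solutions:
 g(b) = -8/(C1 + b)


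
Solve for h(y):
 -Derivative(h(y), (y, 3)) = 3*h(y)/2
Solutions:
 h(y) = C3*exp(-2^(2/3)*3^(1/3)*y/2) + (C1*sin(2^(2/3)*3^(5/6)*y/4) + C2*cos(2^(2/3)*3^(5/6)*y/4))*exp(2^(2/3)*3^(1/3)*y/4)


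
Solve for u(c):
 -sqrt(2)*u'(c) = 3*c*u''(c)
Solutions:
 u(c) = C1 + C2*c^(1 - sqrt(2)/3)


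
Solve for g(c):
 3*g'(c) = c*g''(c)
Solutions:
 g(c) = C1 + C2*c^4


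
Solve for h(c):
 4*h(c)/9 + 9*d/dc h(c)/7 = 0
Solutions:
 h(c) = C1*exp(-28*c/81)


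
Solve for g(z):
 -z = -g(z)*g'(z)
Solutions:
 g(z) = -sqrt(C1 + z^2)
 g(z) = sqrt(C1 + z^2)


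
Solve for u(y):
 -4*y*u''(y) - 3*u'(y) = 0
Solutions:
 u(y) = C1 + C2*y^(1/4)


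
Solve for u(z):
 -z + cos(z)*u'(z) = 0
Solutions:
 u(z) = C1 + Integral(z/cos(z), z)


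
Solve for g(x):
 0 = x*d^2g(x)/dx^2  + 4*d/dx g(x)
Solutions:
 g(x) = C1 + C2/x^3


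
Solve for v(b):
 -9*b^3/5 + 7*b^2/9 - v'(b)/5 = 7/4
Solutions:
 v(b) = C1 - 9*b^4/4 + 35*b^3/27 - 35*b/4


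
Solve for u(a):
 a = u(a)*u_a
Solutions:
 u(a) = -sqrt(C1 + a^2)
 u(a) = sqrt(C1 + a^2)


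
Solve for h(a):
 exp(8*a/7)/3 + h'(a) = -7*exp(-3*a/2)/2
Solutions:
 h(a) = C1 - 7*exp(8*a/7)/24 + 7*exp(-3*a/2)/3


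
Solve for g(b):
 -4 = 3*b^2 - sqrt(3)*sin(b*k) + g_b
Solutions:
 g(b) = C1 - b^3 - 4*b - sqrt(3)*cos(b*k)/k


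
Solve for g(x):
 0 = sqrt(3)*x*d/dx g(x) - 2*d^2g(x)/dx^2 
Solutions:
 g(x) = C1 + C2*erfi(3^(1/4)*x/2)


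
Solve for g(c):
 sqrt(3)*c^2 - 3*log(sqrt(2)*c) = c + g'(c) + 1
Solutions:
 g(c) = C1 + sqrt(3)*c^3/3 - c^2/2 - 3*c*log(c) - 3*c*log(2)/2 + 2*c


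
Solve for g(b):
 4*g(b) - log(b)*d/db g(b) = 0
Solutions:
 g(b) = C1*exp(4*li(b))


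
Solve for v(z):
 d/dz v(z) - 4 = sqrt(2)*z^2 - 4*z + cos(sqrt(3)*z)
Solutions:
 v(z) = C1 + sqrt(2)*z^3/3 - 2*z^2 + 4*z + sqrt(3)*sin(sqrt(3)*z)/3


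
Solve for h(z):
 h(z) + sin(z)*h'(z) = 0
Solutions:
 h(z) = C1*sqrt(cos(z) + 1)/sqrt(cos(z) - 1)


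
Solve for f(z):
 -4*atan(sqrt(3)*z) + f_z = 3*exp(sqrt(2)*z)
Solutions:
 f(z) = C1 + 4*z*atan(sqrt(3)*z) + 3*sqrt(2)*exp(sqrt(2)*z)/2 - 2*sqrt(3)*log(3*z^2 + 1)/3


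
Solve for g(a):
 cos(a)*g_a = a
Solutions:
 g(a) = C1 + Integral(a/cos(a), a)


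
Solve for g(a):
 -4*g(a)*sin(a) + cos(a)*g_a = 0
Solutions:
 g(a) = C1/cos(a)^4


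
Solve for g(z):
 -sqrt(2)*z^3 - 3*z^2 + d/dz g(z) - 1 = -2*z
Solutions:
 g(z) = C1 + sqrt(2)*z^4/4 + z^3 - z^2 + z


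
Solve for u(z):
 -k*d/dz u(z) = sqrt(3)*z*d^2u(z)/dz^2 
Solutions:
 u(z) = C1 + z^(-sqrt(3)*re(k)/3 + 1)*(C2*sin(sqrt(3)*log(z)*Abs(im(k))/3) + C3*cos(sqrt(3)*log(z)*im(k)/3))


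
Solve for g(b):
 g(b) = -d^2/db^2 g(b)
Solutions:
 g(b) = C1*sin(b) + C2*cos(b)


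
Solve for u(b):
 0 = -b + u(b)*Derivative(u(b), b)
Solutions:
 u(b) = -sqrt(C1 + b^2)
 u(b) = sqrt(C1 + b^2)


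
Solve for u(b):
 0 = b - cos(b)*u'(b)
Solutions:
 u(b) = C1 + Integral(b/cos(b), b)


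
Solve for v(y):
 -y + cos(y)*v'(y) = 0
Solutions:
 v(y) = C1 + Integral(y/cos(y), y)


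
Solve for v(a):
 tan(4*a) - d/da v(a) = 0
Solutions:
 v(a) = C1 - log(cos(4*a))/4


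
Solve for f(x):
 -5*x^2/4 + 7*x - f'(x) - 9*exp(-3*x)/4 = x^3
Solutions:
 f(x) = C1 - x^4/4 - 5*x^3/12 + 7*x^2/2 + 3*exp(-3*x)/4


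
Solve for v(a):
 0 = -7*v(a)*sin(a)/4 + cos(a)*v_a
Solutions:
 v(a) = C1/cos(a)^(7/4)


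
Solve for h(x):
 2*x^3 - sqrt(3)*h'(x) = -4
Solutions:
 h(x) = C1 + sqrt(3)*x^4/6 + 4*sqrt(3)*x/3


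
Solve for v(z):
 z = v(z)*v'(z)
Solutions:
 v(z) = -sqrt(C1 + z^2)
 v(z) = sqrt(C1 + z^2)


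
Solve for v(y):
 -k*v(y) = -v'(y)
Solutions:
 v(y) = C1*exp(k*y)


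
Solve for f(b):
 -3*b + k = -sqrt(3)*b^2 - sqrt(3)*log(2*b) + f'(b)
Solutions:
 f(b) = C1 + sqrt(3)*b^3/3 - 3*b^2/2 + b*k + sqrt(3)*b*log(b) - sqrt(3)*b + sqrt(3)*b*log(2)


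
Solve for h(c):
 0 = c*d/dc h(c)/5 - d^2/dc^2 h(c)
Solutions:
 h(c) = C1 + C2*erfi(sqrt(10)*c/10)


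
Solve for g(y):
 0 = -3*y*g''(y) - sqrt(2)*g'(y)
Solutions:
 g(y) = C1 + C2*y^(1 - sqrt(2)/3)


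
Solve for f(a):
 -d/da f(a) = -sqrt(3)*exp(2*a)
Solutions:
 f(a) = C1 + sqrt(3)*exp(2*a)/2


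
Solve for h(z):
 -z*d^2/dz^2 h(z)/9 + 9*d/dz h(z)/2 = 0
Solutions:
 h(z) = C1 + C2*z^(83/2)


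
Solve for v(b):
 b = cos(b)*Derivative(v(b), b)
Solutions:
 v(b) = C1 + Integral(b/cos(b), b)


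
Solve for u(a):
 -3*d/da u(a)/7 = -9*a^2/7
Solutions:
 u(a) = C1 + a^3


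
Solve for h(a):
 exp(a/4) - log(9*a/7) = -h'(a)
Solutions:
 h(a) = C1 + a*log(a) + a*(-log(7) - 1 + 2*log(3)) - 4*exp(a/4)


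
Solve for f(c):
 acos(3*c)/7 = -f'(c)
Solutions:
 f(c) = C1 - c*acos(3*c)/7 + sqrt(1 - 9*c^2)/21


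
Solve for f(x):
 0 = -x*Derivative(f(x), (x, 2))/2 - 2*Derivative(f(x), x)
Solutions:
 f(x) = C1 + C2/x^3


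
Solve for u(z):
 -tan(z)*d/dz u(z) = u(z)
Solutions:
 u(z) = C1/sin(z)


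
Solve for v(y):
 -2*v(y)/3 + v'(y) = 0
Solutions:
 v(y) = C1*exp(2*y/3)


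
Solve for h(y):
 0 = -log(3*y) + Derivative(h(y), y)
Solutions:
 h(y) = C1 + y*log(y) - y + y*log(3)


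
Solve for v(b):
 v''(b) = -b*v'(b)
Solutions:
 v(b) = C1 + C2*erf(sqrt(2)*b/2)


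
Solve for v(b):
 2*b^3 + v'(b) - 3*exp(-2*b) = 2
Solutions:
 v(b) = C1 - b^4/2 + 2*b - 3*exp(-2*b)/2


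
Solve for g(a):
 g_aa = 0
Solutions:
 g(a) = C1 + C2*a


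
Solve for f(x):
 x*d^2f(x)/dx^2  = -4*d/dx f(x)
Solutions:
 f(x) = C1 + C2/x^3


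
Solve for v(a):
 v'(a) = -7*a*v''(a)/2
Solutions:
 v(a) = C1 + C2*a^(5/7)


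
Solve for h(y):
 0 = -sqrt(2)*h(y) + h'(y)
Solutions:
 h(y) = C1*exp(sqrt(2)*y)


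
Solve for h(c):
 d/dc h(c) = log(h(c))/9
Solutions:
 li(h(c)) = C1 + c/9


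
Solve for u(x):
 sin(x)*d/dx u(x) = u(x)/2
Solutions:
 u(x) = C1*(cos(x) - 1)^(1/4)/(cos(x) + 1)^(1/4)


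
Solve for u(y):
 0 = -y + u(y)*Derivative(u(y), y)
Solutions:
 u(y) = -sqrt(C1 + y^2)
 u(y) = sqrt(C1 + y^2)


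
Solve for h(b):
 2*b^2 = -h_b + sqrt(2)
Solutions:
 h(b) = C1 - 2*b^3/3 + sqrt(2)*b


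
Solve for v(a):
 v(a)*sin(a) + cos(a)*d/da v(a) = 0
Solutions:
 v(a) = C1*cos(a)


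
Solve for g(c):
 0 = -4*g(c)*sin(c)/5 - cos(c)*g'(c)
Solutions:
 g(c) = C1*cos(c)^(4/5)


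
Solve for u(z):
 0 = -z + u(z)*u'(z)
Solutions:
 u(z) = -sqrt(C1 + z^2)
 u(z) = sqrt(C1 + z^2)


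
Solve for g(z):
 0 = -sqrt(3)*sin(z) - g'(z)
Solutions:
 g(z) = C1 + sqrt(3)*cos(z)


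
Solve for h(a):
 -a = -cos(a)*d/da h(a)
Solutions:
 h(a) = C1 + Integral(a/cos(a), a)


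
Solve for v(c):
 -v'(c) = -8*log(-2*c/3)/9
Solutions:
 v(c) = C1 + 8*c*log(-c)/9 + 8*c*(-log(3) - 1 + log(2))/9


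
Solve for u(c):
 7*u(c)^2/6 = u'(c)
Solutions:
 u(c) = -6/(C1 + 7*c)


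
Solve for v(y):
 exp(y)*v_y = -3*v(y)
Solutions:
 v(y) = C1*exp(3*exp(-y))


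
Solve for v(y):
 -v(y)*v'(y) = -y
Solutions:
 v(y) = -sqrt(C1 + y^2)
 v(y) = sqrt(C1 + y^2)


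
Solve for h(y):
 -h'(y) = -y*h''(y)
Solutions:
 h(y) = C1 + C2*y^2


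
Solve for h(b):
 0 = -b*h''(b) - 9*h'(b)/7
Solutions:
 h(b) = C1 + C2/b^(2/7)


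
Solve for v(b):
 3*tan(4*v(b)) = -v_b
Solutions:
 v(b) = -asin(C1*exp(-12*b))/4 + pi/4
 v(b) = asin(C1*exp(-12*b))/4


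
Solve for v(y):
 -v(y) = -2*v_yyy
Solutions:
 v(y) = C3*exp(2^(2/3)*y/2) + (C1*sin(2^(2/3)*sqrt(3)*y/4) + C2*cos(2^(2/3)*sqrt(3)*y/4))*exp(-2^(2/3)*y/4)


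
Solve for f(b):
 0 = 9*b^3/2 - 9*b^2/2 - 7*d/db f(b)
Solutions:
 f(b) = C1 + 9*b^4/56 - 3*b^3/14


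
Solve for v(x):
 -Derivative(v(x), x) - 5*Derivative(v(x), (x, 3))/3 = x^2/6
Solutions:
 v(x) = C1 + C2*sin(sqrt(15)*x/5) + C3*cos(sqrt(15)*x/5) - x^3/18 + 5*x/9


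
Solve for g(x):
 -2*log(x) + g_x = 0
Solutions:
 g(x) = C1 + 2*x*log(x) - 2*x


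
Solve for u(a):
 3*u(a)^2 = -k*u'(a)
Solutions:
 u(a) = k/(C1*k + 3*a)


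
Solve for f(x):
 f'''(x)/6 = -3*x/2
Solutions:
 f(x) = C1 + C2*x + C3*x^2 - 3*x^4/8


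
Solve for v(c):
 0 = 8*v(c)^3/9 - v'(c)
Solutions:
 v(c) = -3*sqrt(2)*sqrt(-1/(C1 + 8*c))/2
 v(c) = 3*sqrt(2)*sqrt(-1/(C1 + 8*c))/2


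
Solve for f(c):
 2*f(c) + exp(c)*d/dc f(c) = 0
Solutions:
 f(c) = C1*exp(2*exp(-c))


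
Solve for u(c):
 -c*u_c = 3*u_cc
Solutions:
 u(c) = C1 + C2*erf(sqrt(6)*c/6)


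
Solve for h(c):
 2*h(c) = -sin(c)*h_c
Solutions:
 h(c) = C1*(cos(c) + 1)/(cos(c) - 1)


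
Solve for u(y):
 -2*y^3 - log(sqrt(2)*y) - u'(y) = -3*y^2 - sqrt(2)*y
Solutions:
 u(y) = C1 - y^4/2 + y^3 + sqrt(2)*y^2/2 - y*log(y) - y*log(2)/2 + y


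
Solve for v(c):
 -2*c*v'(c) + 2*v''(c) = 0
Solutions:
 v(c) = C1 + C2*erfi(sqrt(2)*c/2)


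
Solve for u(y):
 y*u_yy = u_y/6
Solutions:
 u(y) = C1 + C2*y^(7/6)


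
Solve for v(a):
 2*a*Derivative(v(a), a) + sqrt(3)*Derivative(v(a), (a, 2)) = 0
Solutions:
 v(a) = C1 + C2*erf(3^(3/4)*a/3)


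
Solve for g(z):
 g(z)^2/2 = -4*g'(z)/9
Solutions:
 g(z) = 8/(C1 + 9*z)


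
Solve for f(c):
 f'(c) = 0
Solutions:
 f(c) = C1


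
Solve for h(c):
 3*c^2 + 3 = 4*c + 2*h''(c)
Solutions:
 h(c) = C1 + C2*c + c^4/8 - c^3/3 + 3*c^2/4


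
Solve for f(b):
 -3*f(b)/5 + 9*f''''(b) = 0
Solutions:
 f(b) = C1*exp(-15^(3/4)*b/15) + C2*exp(15^(3/4)*b/15) + C3*sin(15^(3/4)*b/15) + C4*cos(15^(3/4)*b/15)


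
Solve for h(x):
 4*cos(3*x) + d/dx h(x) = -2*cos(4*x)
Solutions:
 h(x) = C1 - 4*sin(3*x)/3 - sin(4*x)/2


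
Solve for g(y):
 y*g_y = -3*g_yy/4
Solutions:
 g(y) = C1 + C2*erf(sqrt(6)*y/3)


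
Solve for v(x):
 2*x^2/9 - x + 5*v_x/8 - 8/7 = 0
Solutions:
 v(x) = C1 - 16*x^3/135 + 4*x^2/5 + 64*x/35


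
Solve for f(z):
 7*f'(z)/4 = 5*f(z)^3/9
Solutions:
 f(z) = -3*sqrt(14)*sqrt(-1/(C1 + 20*z))/2
 f(z) = 3*sqrt(14)*sqrt(-1/(C1 + 20*z))/2


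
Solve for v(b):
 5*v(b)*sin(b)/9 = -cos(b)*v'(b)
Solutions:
 v(b) = C1*cos(b)^(5/9)


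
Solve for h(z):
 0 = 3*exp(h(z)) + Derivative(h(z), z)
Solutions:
 h(z) = log(1/(C1 + 3*z))


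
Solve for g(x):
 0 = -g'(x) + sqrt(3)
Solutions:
 g(x) = C1 + sqrt(3)*x


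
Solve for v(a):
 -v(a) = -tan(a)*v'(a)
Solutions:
 v(a) = C1*sin(a)


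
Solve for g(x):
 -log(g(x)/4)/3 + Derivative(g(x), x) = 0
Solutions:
 3*Integral(1/(-log(_y) + 2*log(2)), (_y, g(x))) = C1 - x


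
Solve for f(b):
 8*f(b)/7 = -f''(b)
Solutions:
 f(b) = C1*sin(2*sqrt(14)*b/7) + C2*cos(2*sqrt(14)*b/7)


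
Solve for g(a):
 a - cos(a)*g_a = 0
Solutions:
 g(a) = C1 + Integral(a/cos(a), a)


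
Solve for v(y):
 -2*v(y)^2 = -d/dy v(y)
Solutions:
 v(y) = -1/(C1 + 2*y)


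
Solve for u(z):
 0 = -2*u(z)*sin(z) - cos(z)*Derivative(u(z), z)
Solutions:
 u(z) = C1*cos(z)^2


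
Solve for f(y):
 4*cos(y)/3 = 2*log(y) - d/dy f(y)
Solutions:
 f(y) = C1 + 2*y*log(y) - 2*y - 4*sin(y)/3


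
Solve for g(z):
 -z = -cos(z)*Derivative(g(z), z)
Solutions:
 g(z) = C1 + Integral(z/cos(z), z)


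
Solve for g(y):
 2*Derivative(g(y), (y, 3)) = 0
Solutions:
 g(y) = C1 + C2*y + C3*y^2


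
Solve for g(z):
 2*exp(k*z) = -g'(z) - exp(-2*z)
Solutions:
 g(z) = C1 + exp(-2*z)/2 - 2*exp(k*z)/k


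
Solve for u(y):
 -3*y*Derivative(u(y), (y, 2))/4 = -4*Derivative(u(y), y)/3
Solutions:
 u(y) = C1 + C2*y^(25/9)


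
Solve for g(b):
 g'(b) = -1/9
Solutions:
 g(b) = C1 - b/9


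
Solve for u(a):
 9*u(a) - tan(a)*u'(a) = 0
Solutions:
 u(a) = C1*sin(a)^9


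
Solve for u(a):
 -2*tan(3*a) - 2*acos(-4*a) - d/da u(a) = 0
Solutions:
 u(a) = C1 - 2*a*acos(-4*a) - sqrt(1 - 16*a^2)/2 + 2*log(cos(3*a))/3


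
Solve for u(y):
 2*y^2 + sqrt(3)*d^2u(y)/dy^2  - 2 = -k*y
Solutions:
 u(y) = C1 + C2*y - sqrt(3)*k*y^3/18 - sqrt(3)*y^4/18 + sqrt(3)*y^2/3


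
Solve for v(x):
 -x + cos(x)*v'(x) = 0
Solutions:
 v(x) = C1 + Integral(x/cos(x), x)


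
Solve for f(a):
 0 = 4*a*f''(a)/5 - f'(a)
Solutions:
 f(a) = C1 + C2*a^(9/4)


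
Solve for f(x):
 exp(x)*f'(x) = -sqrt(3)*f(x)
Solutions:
 f(x) = C1*exp(sqrt(3)*exp(-x))


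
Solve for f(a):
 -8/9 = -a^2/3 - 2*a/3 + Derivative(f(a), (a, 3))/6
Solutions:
 f(a) = C1 + C2*a + C3*a^2 + a^5/30 + a^4/6 - 8*a^3/9


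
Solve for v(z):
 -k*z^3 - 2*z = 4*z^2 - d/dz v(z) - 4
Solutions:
 v(z) = C1 + k*z^4/4 + 4*z^3/3 + z^2 - 4*z


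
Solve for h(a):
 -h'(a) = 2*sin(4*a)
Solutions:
 h(a) = C1 + cos(4*a)/2


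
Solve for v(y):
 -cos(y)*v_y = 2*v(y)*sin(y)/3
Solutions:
 v(y) = C1*cos(y)^(2/3)


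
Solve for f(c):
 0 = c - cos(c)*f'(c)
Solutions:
 f(c) = C1 + Integral(c/cos(c), c)


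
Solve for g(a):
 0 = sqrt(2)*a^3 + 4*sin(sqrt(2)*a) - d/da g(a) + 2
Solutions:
 g(a) = C1 + sqrt(2)*a^4/4 + 2*a - 2*sqrt(2)*cos(sqrt(2)*a)


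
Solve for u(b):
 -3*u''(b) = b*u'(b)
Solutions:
 u(b) = C1 + C2*erf(sqrt(6)*b/6)


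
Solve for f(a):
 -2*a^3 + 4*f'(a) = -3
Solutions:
 f(a) = C1 + a^4/8 - 3*a/4


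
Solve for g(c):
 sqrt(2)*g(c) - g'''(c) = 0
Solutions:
 g(c) = C3*exp(2^(1/6)*c) + (C1*sin(2^(1/6)*sqrt(3)*c/2) + C2*cos(2^(1/6)*sqrt(3)*c/2))*exp(-2^(1/6)*c/2)


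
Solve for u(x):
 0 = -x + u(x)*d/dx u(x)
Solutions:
 u(x) = -sqrt(C1 + x^2)
 u(x) = sqrt(C1 + x^2)


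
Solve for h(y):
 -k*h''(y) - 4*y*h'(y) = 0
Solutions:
 h(y) = C1 + C2*sqrt(k)*erf(sqrt(2)*y*sqrt(1/k))


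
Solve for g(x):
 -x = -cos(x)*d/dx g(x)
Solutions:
 g(x) = C1 + Integral(x/cos(x), x)


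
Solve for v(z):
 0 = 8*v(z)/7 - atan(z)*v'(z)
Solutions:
 v(z) = C1*exp(8*Integral(1/atan(z), z)/7)


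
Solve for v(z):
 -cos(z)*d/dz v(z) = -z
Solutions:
 v(z) = C1 + Integral(z/cos(z), z)


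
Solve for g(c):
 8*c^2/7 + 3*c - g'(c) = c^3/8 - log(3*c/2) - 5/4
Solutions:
 g(c) = C1 - c^4/32 + 8*c^3/21 + 3*c^2/2 + c*log(c) + c/4 + c*log(3/2)
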